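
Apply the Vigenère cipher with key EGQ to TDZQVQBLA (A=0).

XJPUBGFRQ

Repeat the key across the message: EGQEGQEGQ
T(19)+E(4): 23 → X
D(3)+G(6): 9 → J
Z(25)+Q(16): 41≡15 → P
Q(16)+E(4): 20 → U
V(21)+G(6): 27≡1 → B
Q(16)+Q(16): 32≡6 → G
B(1)+E(4): 5 → F
L(11)+G(6): 17 → R
A(0)+Q(16): 16 → Q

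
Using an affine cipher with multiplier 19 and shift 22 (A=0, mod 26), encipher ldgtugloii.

l(11): 19·11+22=231≡23 → x
d(3): 19·3+22=79≡1 → b
g(6): 19·6+22=136≡6 → g
t(19): 19·19+22=383≡19 → t
u(20): 19·20+22=402≡12 → m
g(6): 19·6+22=136≡6 → g
l(11): 19·11+22=231≡23 → x
o(14): 19·14+22=288≡2 → c
i(8): 19·8+22=174≡18 → s
i(8): 19·8+22=174≡18 → s

xbgtmgxcss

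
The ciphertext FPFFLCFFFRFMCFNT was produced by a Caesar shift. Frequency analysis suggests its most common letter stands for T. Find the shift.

The most frequent ciphertext letter is F (appears 8 times).
F is position 5; T is position 19.
Shift = -14≡12.

12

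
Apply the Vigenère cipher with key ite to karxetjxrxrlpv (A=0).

Repeat the key across the message: iteiteiteiteit
k(10)+i(8): 18 → s
a(0)+t(19): 19 → t
r(17)+e(4): 21 → v
x(23)+i(8): 31≡5 → f
e(4)+t(19): 23 → x
t(19)+e(4): 23 → x
j(9)+i(8): 17 → r
x(23)+t(19): 42≡16 → q
r(17)+e(4): 21 → v
x(23)+i(8): 31≡5 → f
r(17)+t(19): 36≡10 → k
l(11)+e(4): 15 → p
p(15)+i(8): 23 → x
v(21)+t(19): 40≡14 → o

stvfxxrqvfkpxo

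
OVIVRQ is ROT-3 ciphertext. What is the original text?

O(14): 14−3=11 → L
V(21): 21−3=18 → S
I(8): 8−3=5 → F
V(21): 21−3=18 → S
R(17): 17−3=14 → O
Q(16): 16−3=13 → N

LSFSON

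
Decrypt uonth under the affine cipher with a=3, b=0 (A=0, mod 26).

The inverse of 3 mod 26 is 9, since 3·9=27≡1. Apply D(y)=9·(y−0) mod 26:
u(20): 9·(20−0)=180≡24 → y
o(14): 9·(14−0)=126≡22 → w
n(13): 9·(13−0)=117≡13 → n
t(19): 9·(19−0)=171≡15 → p
h(7): 9·(7−0)=63≡11 → l

ywnpl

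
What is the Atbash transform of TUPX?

T(19) → G(6)
U(20) → F(5)
P(15) → K(10)
X(23) → C(2)

GFKC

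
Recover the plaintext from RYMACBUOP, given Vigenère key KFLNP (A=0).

Repeat the key across the ciphertext: KFLNPKFLN
R(17)−K(10): 7 → H
Y(24)−F(5): 19 → T
M(12)−L(11): 1 → B
A(0)−N(13): -13≡13 → N
C(2)−P(15): -13≡13 → N
B(1)−K(10): -9≡17 → R
U(20)−F(5): 15 → P
O(14)−L(11): 3 → D
P(15)−N(13): 2 → C

HTBNNRPDC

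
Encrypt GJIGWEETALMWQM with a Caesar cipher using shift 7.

G(6): 6+7=13 → N
J(9): 9+7=16 → Q
I(8): 8+7=15 → P
G(6): 6+7=13 → N
W(22): 22+7=29≡3 → D
E(4): 4+7=11 → L
E(4): 4+7=11 → L
T(19): 19+7=26≡0 → A
A(0): 0+7=7 → H
L(11): 11+7=18 → S
M(12): 12+7=19 → T
W(22): 22+7=29≡3 → D
Q(16): 16+7=23 → X
M(12): 12+7=19 → T

NQPNDLLAHSTDXT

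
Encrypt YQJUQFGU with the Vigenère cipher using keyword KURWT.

IKAQJPAL

Repeat the key across the message: KURWTKUR
Y(24)+K(10): 34≡8 → I
Q(16)+U(20): 36≡10 → K
J(9)+R(17): 26≡0 → A
U(20)+W(22): 42≡16 → Q
Q(16)+T(19): 35≡9 → J
F(5)+K(10): 15 → P
G(6)+U(20): 26≡0 → A
U(20)+R(17): 37≡11 → L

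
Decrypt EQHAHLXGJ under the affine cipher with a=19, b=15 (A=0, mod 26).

The inverse of 19 mod 26 is 11, since 19·11=209≡1. Apply D(y)=11·(y−15) mod 26:
E(4): 11·(4−15)=-121≡9 → J
Q(16): 11·(16−15)=11 → L
H(7): 11·(7−15)=-88≡16 → Q
A(0): 11·(0−15)=-165≡17 → R
H(7): 11·(7−15)=-88≡16 → Q
L(11): 11·(11−15)=-44≡8 → I
X(23): 11·(23−15)=88≡10 → K
G(6): 11·(6−15)=-99≡5 → F
J(9): 11·(9−15)=-66≡12 → M

JLQRQIKFM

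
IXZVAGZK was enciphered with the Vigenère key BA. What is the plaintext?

Repeat the key across the ciphertext: BABABABA
I(8)−B(1): 7 → H
X(23)−A(0): 23 → X
Z(25)−B(1): 24 → Y
V(21)−A(0): 21 → V
A(0)−B(1): -1≡25 → Z
G(6)−A(0): 6 → G
Z(25)−B(1): 24 → Y
K(10)−A(0): 10 → K

HXYVZGYK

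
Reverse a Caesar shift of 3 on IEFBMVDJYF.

I(8): 8−3=5 → F
E(4): 4−3=1 → B
F(5): 5−3=2 → C
B(1): 1−3=-2≡24 → Y
M(12): 12−3=9 → J
V(21): 21−3=18 → S
D(3): 3−3=0 → A
J(9): 9−3=6 → G
Y(24): 24−3=21 → V
F(5): 5−3=2 → C

FBCYJSAGVC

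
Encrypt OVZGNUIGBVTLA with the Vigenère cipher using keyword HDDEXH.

Repeat the key across the message: HDDEXHHDDEXHH
O(14)+H(7): 21 → V
V(21)+D(3): 24 → Y
Z(25)+D(3): 28≡2 → C
G(6)+E(4): 10 → K
N(13)+X(23): 36≡10 → K
U(20)+H(7): 27≡1 → B
I(8)+H(7): 15 → P
G(6)+D(3): 9 → J
B(1)+D(3): 4 → E
V(21)+E(4): 25 → Z
T(19)+X(23): 42≡16 → Q
L(11)+H(7): 18 → S
A(0)+H(7): 7 → H

VYCKKBPJEZQSH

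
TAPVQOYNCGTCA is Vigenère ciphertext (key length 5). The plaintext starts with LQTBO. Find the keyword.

Subtract each crib letter from the matching ciphertext letter (mod 26):
T(19)−L(11)=8 → I
A(0)−Q(16)=-16≡10 → K
P(15)−T(19)=-4≡22 → W
V(21)−B(1)=20 → U
Q(16)−O(14)=2 → C

IKWUC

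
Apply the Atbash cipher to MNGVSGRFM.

M(12) → N(13)
N(13) → M(12)
G(6) → T(19)
V(21) → E(4)
S(18) → H(7)
G(6) → T(19)
R(17) → I(8)
F(5) → U(20)
M(12) → N(13)

NMTEHTIUN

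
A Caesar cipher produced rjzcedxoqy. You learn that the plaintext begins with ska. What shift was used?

From the crib: r(17)−s(18)=-1≡25, so the shift is 25.

25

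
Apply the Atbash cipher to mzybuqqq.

m(12) → n(13)
z(25) → a(0)
y(24) → b(1)
b(1) → y(24)
u(20) → f(5)
q(16) → j(9)
q(16) → j(9)
q(16) → j(9)

nabyfjjj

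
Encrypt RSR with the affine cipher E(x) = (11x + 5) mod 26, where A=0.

KVK

R(17): 11·17+5=192≡10 → K
S(18): 11·18+5=203≡21 → V
R(17): 11·17+5=192≡10 → K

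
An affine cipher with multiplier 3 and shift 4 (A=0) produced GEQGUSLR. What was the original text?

SAESOWLN

The inverse of 3 mod 26 is 9, since 3·9=27≡1. Apply D(y)=9·(y−4) mod 26:
G(6): 9·(6−4)=18 → S
E(4): 9·(4−4)=0 → A
Q(16): 9·(16−4)=108≡4 → E
G(6): 9·(6−4)=18 → S
U(20): 9·(20−4)=144≡14 → O
S(18): 9·(18−4)=126≡22 → W
L(11): 9·(11−4)=63≡11 → L
R(17): 9·(17−4)=117≡13 → N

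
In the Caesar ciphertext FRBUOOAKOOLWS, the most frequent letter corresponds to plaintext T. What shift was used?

21

The most frequent ciphertext letter is O (appears 4 times).
O is position 14; T is position 19.
Shift = -5≡21.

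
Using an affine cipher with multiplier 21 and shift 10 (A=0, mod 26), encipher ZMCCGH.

PCAAGB

Z(25): 21·25+10=535≡15 → P
M(12): 21·12+10=262≡2 → C
C(2): 21·2+10=52≡0 → A
C(2): 21·2+10=52≡0 → A
G(6): 21·6+10=136≡6 → G
H(7): 21·7+10=157≡1 → B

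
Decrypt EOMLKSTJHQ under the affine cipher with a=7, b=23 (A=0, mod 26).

The inverse of 7 mod 26 is 15, since 7·15=105≡1. Apply D(y)=15·(y−23) mod 26:
E(4): 15·(4−23)=-285≡1 → B
O(14): 15·(14−23)=-135≡21 → V
M(12): 15·(12−23)=-165≡17 → R
L(11): 15·(11−23)=-180≡2 → C
K(10): 15·(10−23)=-195≡13 → N
S(18): 15·(18−23)=-75≡3 → D
T(19): 15·(19−23)=-60≡18 → S
J(9): 15·(9−23)=-210≡24 → Y
H(7): 15·(7−23)=-240≡20 → U
Q(16): 15·(16−23)=-105≡25 → Z

BVRCNDSYUZ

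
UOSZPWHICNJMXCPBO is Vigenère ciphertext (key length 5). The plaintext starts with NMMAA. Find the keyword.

HCGZP

Subtract each crib letter from the matching ciphertext letter (mod 26):
U(20)−N(13)=7 → H
O(14)−M(12)=2 → C
S(18)−M(12)=6 → G
Z(25)−A(0)=25 → Z
P(15)−A(0)=15 → P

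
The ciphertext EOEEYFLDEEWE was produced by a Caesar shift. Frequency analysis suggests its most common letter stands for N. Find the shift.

17

The most frequent ciphertext letter is E (appears 6 times).
E is position 4; N is position 13.
Shift = -9≡17.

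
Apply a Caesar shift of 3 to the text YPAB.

Y(24): 24+3=27≡1 → B
P(15): 15+3=18 → S
A(0): 0+3=3 → D
B(1): 1+3=4 → E

BSDE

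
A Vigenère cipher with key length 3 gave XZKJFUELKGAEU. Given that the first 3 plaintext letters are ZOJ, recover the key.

YLB

Subtract each crib letter from the matching ciphertext letter (mod 26):
X(23)−Z(25)=-2≡24 → Y
Z(25)−O(14)=11 → L
K(10)−J(9)=1 → B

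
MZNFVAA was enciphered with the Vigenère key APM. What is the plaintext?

MKBFGOA

Repeat the key across the ciphertext: APMAPMA
M(12)−A(0): 12 → M
Z(25)−P(15): 10 → K
N(13)−M(12): 1 → B
F(5)−A(0): 5 → F
V(21)−P(15): 6 → G
A(0)−M(12): -12≡14 → O
A(0)−A(0): 0 → A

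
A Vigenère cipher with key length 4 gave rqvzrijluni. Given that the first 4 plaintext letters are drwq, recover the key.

ozzj

Subtract each crib letter from the matching ciphertext letter (mod 26):
r(17)−d(3)=14 → o
q(16)−r(17)=-1≡25 → z
v(21)−w(22)=-1≡25 → z
z(25)−q(16)=9 → j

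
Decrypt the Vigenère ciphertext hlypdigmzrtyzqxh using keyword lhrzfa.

Repeat the key across the ciphertext: lhrzfalhrzfalhrz
h(7)−l(11): -4≡22 → w
l(11)−h(7): 4 → e
y(24)−r(17): 7 → h
p(15)−z(25): -10≡16 → q
d(3)−f(5): -2≡24 → y
i(8)−a(0): 8 → i
g(6)−l(11): -5≡21 → v
m(12)−h(7): 5 → f
z(25)−r(17): 8 → i
r(17)−z(25): -8≡18 → s
t(19)−f(5): 14 → o
y(24)−a(0): 24 → y
z(25)−l(11): 14 → o
q(16)−h(7): 9 → j
x(23)−r(17): 6 → g
h(7)−z(25): -18≡8 → i

wehqyivfisoyojgi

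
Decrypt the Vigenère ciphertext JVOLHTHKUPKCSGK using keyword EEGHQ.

FRIERPDENZGYMZU

Repeat the key across the ciphertext: EEGHQEEGHQEEGHQ
J(9)−E(4): 5 → F
V(21)−E(4): 17 → R
O(14)−G(6): 8 → I
L(11)−H(7): 4 → E
H(7)−Q(16): -9≡17 → R
T(19)−E(4): 15 → P
H(7)−E(4): 3 → D
K(10)−G(6): 4 → E
U(20)−H(7): 13 → N
P(15)−Q(16): -1≡25 → Z
K(10)−E(4): 6 → G
C(2)−E(4): -2≡24 → Y
S(18)−G(6): 12 → M
G(6)−H(7): -1≡25 → Z
K(10)−Q(16): -6≡20 → U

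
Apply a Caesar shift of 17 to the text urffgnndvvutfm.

u(20): 20+17=37≡11 → l
r(17): 17+17=34≡8 → i
f(5): 5+17=22 → w
f(5): 5+17=22 → w
g(6): 6+17=23 → x
n(13): 13+17=30≡4 → e
n(13): 13+17=30≡4 → e
d(3): 3+17=20 → u
v(21): 21+17=38≡12 → m
v(21): 21+17=38≡12 → m
u(20): 20+17=37≡11 → l
t(19): 19+17=36≡10 → k
f(5): 5+17=22 → w
m(12): 12+17=29≡3 → d

liwwxeeummlkwd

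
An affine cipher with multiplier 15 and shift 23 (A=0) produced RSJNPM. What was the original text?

KRGIWB

The inverse of 15 mod 26 is 7, since 15·7=105≡1. Apply D(y)=7·(y−23) mod 26:
R(17): 7·(17−23)=-42≡10 → K
S(18): 7·(18−23)=-35≡17 → R
J(9): 7·(9−23)=-98≡6 → G
N(13): 7·(13−23)=-70≡8 → I
P(15): 7·(15−23)=-56≡22 → W
M(12): 7·(12−23)=-77≡1 → B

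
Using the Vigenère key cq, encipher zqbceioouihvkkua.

Repeat the key across the message: cqcqcqcqcqcqcqcq
z(25)+c(2): 27≡1 → b
q(16)+q(16): 32≡6 → g
b(1)+c(2): 3 → d
c(2)+q(16): 18 → s
e(4)+c(2): 6 → g
i(8)+q(16): 24 → y
o(14)+c(2): 16 → q
o(14)+q(16): 30≡4 → e
u(20)+c(2): 22 → w
i(8)+q(16): 24 → y
h(7)+c(2): 9 → j
v(21)+q(16): 37≡11 → l
k(10)+c(2): 12 → m
k(10)+q(16): 26≡0 → a
u(20)+c(2): 22 → w
a(0)+q(16): 16 → q

bgdsgyqewyjlmawq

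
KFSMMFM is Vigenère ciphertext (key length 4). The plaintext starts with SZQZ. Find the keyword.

Subtract each crib letter from the matching ciphertext letter (mod 26):
K(10)−S(18)=-8≡18 → S
F(5)−Z(25)=-20≡6 → G
S(18)−Q(16)=2 → C
M(12)−Z(25)=-13≡13 → N

SGCN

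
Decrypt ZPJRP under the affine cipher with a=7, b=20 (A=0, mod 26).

The inverse of 7 mod 26 is 15, since 7·15=105≡1. Apply D(y)=15·(y−20) mod 26:
Z(25): 15·(25−20)=75≡23 → X
P(15): 15·(15−20)=-75≡3 → D
J(9): 15·(9−20)=-165≡17 → R
R(17): 15·(17−20)=-45≡7 → H
P(15): 15·(15−20)=-75≡3 → D

XDRHD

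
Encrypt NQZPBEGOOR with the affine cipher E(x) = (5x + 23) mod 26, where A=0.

N(13): 5·13+23=88≡10 → K
Q(16): 5·16+23=103≡25 → Z
Z(25): 5·25+23=148≡18 → S
P(15): 5·15+23=98≡20 → U
B(1): 5·1+23=28≡2 → C
E(4): 5·4+23=43≡17 → R
G(6): 5·6+23=53≡1 → B
O(14): 5·14+23=93≡15 → P
O(14): 5·14+23=93≡15 → P
R(17): 5·17+23=108≡4 → E

KZSUCRBPPE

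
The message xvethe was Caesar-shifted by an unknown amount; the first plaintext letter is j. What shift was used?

14

From the crib: x(23)−j(9)=14, so the shift is 14.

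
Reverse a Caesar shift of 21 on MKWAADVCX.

RPBFFIAHC

M(12): 12−21=-9≡17 → R
K(10): 10−21=-11≡15 → P
W(22): 22−21=1 → B
A(0): 0−21=-21≡5 → F
A(0): 0−21=-21≡5 → F
D(3): 3−21=-18≡8 → I
V(21): 21−21=0 → A
C(2): 2−21=-19≡7 → H
X(23): 23−21=2 → C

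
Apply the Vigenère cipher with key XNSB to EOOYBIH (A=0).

BBGZYVZ

Repeat the key across the message: XNSBXNS
E(4)+X(23): 27≡1 → B
O(14)+N(13): 27≡1 → B
O(14)+S(18): 32≡6 → G
Y(24)+B(1): 25 → Z
B(1)+X(23): 24 → Y
I(8)+N(13): 21 → V
H(7)+S(18): 25 → Z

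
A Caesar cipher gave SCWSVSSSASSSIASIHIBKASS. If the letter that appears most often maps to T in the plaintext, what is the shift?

The most frequent ciphertext letter is S (appears 11 times).
S is position 18; T is position 19.
Shift = -1≡25.

25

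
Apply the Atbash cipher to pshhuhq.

p(15) → k(10)
s(18) → h(7)
h(7) → s(18)
h(7) → s(18)
u(20) → f(5)
h(7) → s(18)
q(16) → j(9)

khssfsj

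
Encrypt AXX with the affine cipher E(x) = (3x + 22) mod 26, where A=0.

A(0): 3·0+22=22 → W
X(23): 3·23+22=91≡13 → N
X(23): 3·23+22=91≡13 → N

WNN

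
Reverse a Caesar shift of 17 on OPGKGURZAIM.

XYPTPDAIJRV

O(14): 14−17=-3≡23 → X
P(15): 15−17=-2≡24 → Y
G(6): 6−17=-11≡15 → P
K(10): 10−17=-7≡19 → T
G(6): 6−17=-11≡15 → P
U(20): 20−17=3 → D
R(17): 17−17=0 → A
Z(25): 25−17=8 → I
A(0): 0−17=-17≡9 → J
I(8): 8−17=-9≡17 → R
M(12): 12−17=-5≡21 → V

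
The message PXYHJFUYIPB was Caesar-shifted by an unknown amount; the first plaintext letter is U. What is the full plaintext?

UCDMOKZDNUG

From the crib: P(15)−U(20)=-5≡21, so the shift is 21.
Subtract 21 from each ciphertext letter:
P(15): 15−21=-6≡20 → U
X(23): 23−21=2 → C
Y(24): 24−21=3 → D
H(7): 7−21=-14≡12 → M
J(9): 9−21=-12≡14 → O
F(5): 5−21=-16≡10 → K
U(20): 20−21=-1≡25 → Z
Y(24): 24−21=3 → D
I(8): 8−21=-13≡13 → N
P(15): 15−21=-6≡20 → U
B(1): 1−21=-20≡6 → G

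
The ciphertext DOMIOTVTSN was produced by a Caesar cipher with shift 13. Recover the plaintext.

QBZVBGIGFA

D(3): 3−13=-10≡16 → Q
O(14): 14−13=1 → B
M(12): 12−13=-1≡25 → Z
I(8): 8−13=-5≡21 → V
O(14): 14−13=1 → B
T(19): 19−13=6 → G
V(21): 21−13=8 → I
T(19): 19−13=6 → G
S(18): 18−13=5 → F
N(13): 13−13=0 → A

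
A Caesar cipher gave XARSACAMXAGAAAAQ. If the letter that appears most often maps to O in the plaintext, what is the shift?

12

The most frequent ciphertext letter is A (appears 8 times).
A is position 0; O is position 14.
Shift = -14≡12.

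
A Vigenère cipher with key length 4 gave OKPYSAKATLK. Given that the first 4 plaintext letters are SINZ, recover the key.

Subtract each crib letter from the matching ciphertext letter (mod 26):
O(14)−S(18)=-4≡22 → W
K(10)−I(8)=2 → C
P(15)−N(13)=2 → C
Y(24)−Z(25)=-1≡25 → Z

WCCZ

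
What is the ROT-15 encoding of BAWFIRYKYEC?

B(1): 1+15=16 → Q
A(0): 0+15=15 → P
W(22): 22+15=37≡11 → L
F(5): 5+15=20 → U
I(8): 8+15=23 → X
R(17): 17+15=32≡6 → G
Y(24): 24+15=39≡13 → N
K(10): 10+15=25 → Z
Y(24): 24+15=39≡13 → N
E(4): 4+15=19 → T
C(2): 2+15=17 → R

QPLUXGNZNTR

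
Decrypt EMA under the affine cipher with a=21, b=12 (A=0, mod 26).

The inverse of 21 mod 26 is 5, since 21·5=105≡1. Apply D(y)=5·(y−12) mod 26:
E(4): 5·(4−12)=-40≡12 → M
M(12): 5·(12−12)=0 → A
A(0): 5·(0−12)=-60≡18 → S

MAS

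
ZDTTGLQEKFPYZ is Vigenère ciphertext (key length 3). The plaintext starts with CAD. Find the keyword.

XDQ

Subtract each crib letter from the matching ciphertext letter (mod 26):
Z(25)−C(2)=23 → X
D(3)−A(0)=3 → D
T(19)−D(3)=16 → Q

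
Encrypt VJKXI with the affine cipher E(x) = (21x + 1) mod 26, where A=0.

V(21): 21·21+1=442≡0 → A
J(9): 21·9+1=190≡8 → I
K(10): 21·10+1=211≡3 → D
X(23): 21·23+1=484≡16 → Q
I(8): 21·8+1=169≡13 → N

AIDQN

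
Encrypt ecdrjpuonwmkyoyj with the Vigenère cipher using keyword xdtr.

Repeat the key across the message: xdtrxdtrxdtrxdtr
e(4)+x(23): 27≡1 → b
c(2)+d(3): 5 → f
d(3)+t(19): 22 → w
r(17)+r(17): 34≡8 → i
j(9)+x(23): 32≡6 → g
p(15)+d(3): 18 → s
u(20)+t(19): 39≡13 → n
o(14)+r(17): 31≡5 → f
n(13)+x(23): 36≡10 → k
w(22)+d(3): 25 → z
m(12)+t(19): 31≡5 → f
k(10)+r(17): 27≡1 → b
y(24)+x(23): 47≡21 → v
o(14)+d(3): 17 → r
y(24)+t(19): 43≡17 → r
j(9)+r(17): 26≡0 → a

bfwigsnfkzfbvrra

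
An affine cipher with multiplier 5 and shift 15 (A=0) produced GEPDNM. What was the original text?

The inverse of 5 mod 26 is 21, since 5·21=105≡1. Apply D(y)=21·(y−15) mod 26:
G(6): 21·(6−15)=-189≡19 → T
E(4): 21·(4−15)=-231≡3 → D
P(15): 21·(15−15)=0 → A
D(3): 21·(3−15)=-252≡8 → I
N(13): 21·(13−15)=-42≡10 → K
M(12): 21·(12−15)=-63≡15 → P

TDAIKP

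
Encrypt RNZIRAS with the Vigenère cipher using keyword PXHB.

GKGJGXZ

Repeat the key across the message: PXHBPXH
R(17)+P(15): 32≡6 → G
N(13)+X(23): 36≡10 → K
Z(25)+H(7): 32≡6 → G
I(8)+B(1): 9 → J
R(17)+P(15): 32≡6 → G
A(0)+X(23): 23 → X
S(18)+H(7): 25 → Z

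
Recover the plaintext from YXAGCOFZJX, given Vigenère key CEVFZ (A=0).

WTFBDMBEEY

Repeat the key across the ciphertext: CEVFZCEVFZ
Y(24)−C(2): 22 → W
X(23)−E(4): 19 → T
A(0)−V(21): -21≡5 → F
G(6)−F(5): 1 → B
C(2)−Z(25): -23≡3 → D
O(14)−C(2): 12 → M
F(5)−E(4): 1 → B
Z(25)−V(21): 4 → E
J(9)−F(5): 4 → E
X(23)−Z(25): -2≡24 → Y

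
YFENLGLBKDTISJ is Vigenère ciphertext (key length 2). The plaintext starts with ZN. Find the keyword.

Subtract each crib letter from the matching ciphertext letter (mod 26):
Y(24)−Z(25)=-1≡25 → Z
F(5)−N(13)=-8≡18 → S

ZS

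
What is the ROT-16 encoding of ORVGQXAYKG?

EHLWGNQOAW

O(14): 14+16=30≡4 → E
R(17): 17+16=33≡7 → H
V(21): 21+16=37≡11 → L
G(6): 6+16=22 → W
Q(16): 16+16=32≡6 → G
X(23): 23+16=39≡13 → N
A(0): 0+16=16 → Q
Y(24): 24+16=40≡14 → O
K(10): 10+16=26≡0 → A
G(6): 6+16=22 → W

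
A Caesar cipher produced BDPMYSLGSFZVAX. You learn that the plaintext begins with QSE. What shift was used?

11

From the crib: B(1)−Q(16)=-15≡11, so the shift is 11.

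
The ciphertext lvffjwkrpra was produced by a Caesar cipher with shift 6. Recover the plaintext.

l(11): 11−6=5 → f
v(21): 21−6=15 → p
f(5): 5−6=-1≡25 → z
f(5): 5−6=-1≡25 → z
j(9): 9−6=3 → d
w(22): 22−6=16 → q
k(10): 10−6=4 → e
r(17): 17−6=11 → l
p(15): 15−6=9 → j
r(17): 17−6=11 → l
a(0): 0−6=-6≡20 → u

fpzzdqeljlu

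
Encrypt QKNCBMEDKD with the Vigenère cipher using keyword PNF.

FXSRORTQPS

Repeat the key across the message: PNFPNFPNFP
Q(16)+P(15): 31≡5 → F
K(10)+N(13): 23 → X
N(13)+F(5): 18 → S
C(2)+P(15): 17 → R
B(1)+N(13): 14 → O
M(12)+F(5): 17 → R
E(4)+P(15): 19 → T
D(3)+N(13): 16 → Q
K(10)+F(5): 15 → P
D(3)+P(15): 18 → S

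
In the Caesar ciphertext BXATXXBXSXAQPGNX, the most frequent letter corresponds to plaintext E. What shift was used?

The most frequent ciphertext letter is X (appears 6 times).
X is position 23; E is position 4.
Shift = 19.

19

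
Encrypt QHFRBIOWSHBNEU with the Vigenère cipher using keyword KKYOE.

ARDFFSYUGLLXCI

Repeat the key across the message: KKYOEKKYOEKKYO
Q(16)+K(10): 26≡0 → A
H(7)+K(10): 17 → R
F(5)+Y(24): 29≡3 → D
R(17)+O(14): 31≡5 → F
B(1)+E(4): 5 → F
I(8)+K(10): 18 → S
O(14)+K(10): 24 → Y
W(22)+Y(24): 46≡20 → U
S(18)+O(14): 32≡6 → G
H(7)+E(4): 11 → L
B(1)+K(10): 11 → L
N(13)+K(10): 23 → X
E(4)+Y(24): 28≡2 → C
U(20)+O(14): 34≡8 → I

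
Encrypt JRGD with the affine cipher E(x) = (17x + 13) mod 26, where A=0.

KQLM

J(9): 17·9+13=166≡10 → K
R(17): 17·17+13=302≡16 → Q
G(6): 17·6+13=115≡11 → L
D(3): 17·3+13=64≡12 → M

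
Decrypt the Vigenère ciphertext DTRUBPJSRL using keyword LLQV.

SIBZQETXGA

Repeat the key across the ciphertext: LLQVLLQVLL
D(3)−L(11): -8≡18 → S
T(19)−L(11): 8 → I
R(17)−Q(16): 1 → B
U(20)−V(21): -1≡25 → Z
B(1)−L(11): -10≡16 → Q
P(15)−L(11): 4 → E
J(9)−Q(16): -7≡19 → T
S(18)−V(21): -3≡23 → X
R(17)−L(11): 6 → G
L(11)−L(11): 0 → A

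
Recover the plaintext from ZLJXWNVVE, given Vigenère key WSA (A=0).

Repeat the key across the ciphertext: WSAWSAWSA
Z(25)−W(22): 3 → D
L(11)−S(18): -7≡19 → T
J(9)−A(0): 9 → J
X(23)−W(22): 1 → B
W(22)−S(18): 4 → E
N(13)−A(0): 13 → N
V(21)−W(22): -1≡25 → Z
V(21)−S(18): 3 → D
E(4)−A(0): 4 → E

DTJBENZDE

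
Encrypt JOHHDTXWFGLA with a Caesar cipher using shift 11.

UZSSOEIHQRWL

J(9): 9+11=20 → U
O(14): 14+11=25 → Z
H(7): 7+11=18 → S
H(7): 7+11=18 → S
D(3): 3+11=14 → O
T(19): 19+11=30≡4 → E
X(23): 23+11=34≡8 → I
W(22): 22+11=33≡7 → H
F(5): 5+11=16 → Q
G(6): 6+11=17 → R
L(11): 11+11=22 → W
A(0): 0+11=11 → L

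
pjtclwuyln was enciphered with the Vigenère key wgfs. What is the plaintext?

Repeat the key across the ciphertext: wgfswgfswg
p(15)−w(22): -7≡19 → t
j(9)−g(6): 3 → d
t(19)−f(5): 14 → o
c(2)−s(18): -16≡10 → k
l(11)−w(22): -11≡15 → p
w(22)−g(6): 16 → q
u(20)−f(5): 15 → p
y(24)−s(18): 6 → g
l(11)−w(22): -11≡15 → p
n(13)−g(6): 7 → h

tdokpqpgph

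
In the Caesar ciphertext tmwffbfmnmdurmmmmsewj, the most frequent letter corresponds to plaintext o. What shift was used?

24

The most frequent ciphertext letter is m (appears 7 times).
m is position 12; o is position 14.
Shift = -2≡24.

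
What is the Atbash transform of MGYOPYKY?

NTBLKBPB

M(12) → N(13)
G(6) → T(19)
Y(24) → B(1)
O(14) → L(11)
P(15) → K(10)
Y(24) → B(1)
K(10) → P(15)
Y(24) → B(1)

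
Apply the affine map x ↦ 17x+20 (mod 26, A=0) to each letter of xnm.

x(23): 17·23+20=411≡21 → v
n(13): 17·13+20=241≡7 → h
m(12): 17·12+20=224≡16 → q

vhq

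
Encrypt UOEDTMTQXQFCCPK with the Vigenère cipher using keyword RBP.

Repeat the key across the message: RBPRBPRBPRBPRBP
U(20)+R(17): 37≡11 → L
O(14)+B(1): 15 → P
E(4)+P(15): 19 → T
D(3)+R(17): 20 → U
T(19)+B(1): 20 → U
M(12)+P(15): 27≡1 → B
T(19)+R(17): 36≡10 → K
Q(16)+B(1): 17 → R
X(23)+P(15): 38≡12 → M
Q(16)+R(17): 33≡7 → H
F(5)+B(1): 6 → G
C(2)+P(15): 17 → R
C(2)+R(17): 19 → T
P(15)+B(1): 16 → Q
K(10)+P(15): 25 → Z

LPTUUBKRMHGRTQZ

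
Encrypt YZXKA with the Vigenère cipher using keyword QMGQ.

OLDAQ

Repeat the key across the message: QMGQQ
Y(24)+Q(16): 40≡14 → O
Z(25)+M(12): 37≡11 → L
X(23)+G(6): 29≡3 → D
K(10)+Q(16): 26≡0 → A
A(0)+Q(16): 16 → Q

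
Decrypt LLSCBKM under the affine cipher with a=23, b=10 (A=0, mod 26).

The inverse of 23 mod 26 is 17, since 23·17=391≡1. Apply D(y)=17·(y−10) mod 26:
L(11): 17·(11−10)=17 → R
L(11): 17·(11−10)=17 → R
S(18): 17·(18−10)=136≡6 → G
C(2): 17·(2−10)=-136≡20 → U
B(1): 17·(1−10)=-153≡3 → D
K(10): 17·(10−10)=0 → A
M(12): 17·(12−10)=34≡8 → I

RRGUDAI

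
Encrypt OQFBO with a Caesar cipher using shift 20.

O(14): 14+20=34≡8 → I
Q(16): 16+20=36≡10 → K
F(5): 5+20=25 → Z
B(1): 1+20=21 → V
O(14): 14+20=34≡8 → I

IKZVI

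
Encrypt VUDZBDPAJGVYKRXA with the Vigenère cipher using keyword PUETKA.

KOHSLDEUNZFYZLBT

Repeat the key across the message: PUETKAPUETKAPUET
V(21)+P(15): 36≡10 → K
U(20)+U(20): 40≡14 → O
D(3)+E(4): 7 → H
Z(25)+T(19): 44≡18 → S
B(1)+K(10): 11 → L
D(3)+A(0): 3 → D
P(15)+P(15): 30≡4 → E
A(0)+U(20): 20 → U
J(9)+E(4): 13 → N
G(6)+T(19): 25 → Z
V(21)+K(10): 31≡5 → F
Y(24)+A(0): 24 → Y
K(10)+P(15): 25 → Z
R(17)+U(20): 37≡11 → L
X(23)+E(4): 27≡1 → B
A(0)+T(19): 19 → T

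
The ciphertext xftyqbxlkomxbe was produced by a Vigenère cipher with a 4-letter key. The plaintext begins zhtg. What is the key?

Subtract each crib letter from the matching ciphertext letter (mod 26):
x(23)−z(25)=-2≡24 → y
f(5)−h(7)=-2≡24 → y
t(19)−t(19)=0 → a
y(24)−g(6)=18 → s

yyas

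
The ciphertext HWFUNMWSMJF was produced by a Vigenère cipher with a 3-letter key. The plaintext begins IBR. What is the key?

Subtract each crib letter from the matching ciphertext letter (mod 26):
H(7)−I(8)=-1≡25 → Z
W(22)−B(1)=21 → V
F(5)−R(17)=-12≡14 → O

ZVO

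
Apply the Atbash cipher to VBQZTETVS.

EYJAGVGEH

V(21) → E(4)
B(1) → Y(24)
Q(16) → J(9)
Z(25) → A(0)
T(19) → G(6)
E(4) → V(21)
T(19) → G(6)
V(21) → E(4)
S(18) → H(7)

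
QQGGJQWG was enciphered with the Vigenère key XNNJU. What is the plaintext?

Repeat the key across the ciphertext: XNNJUXNN
Q(16)−X(23): -7≡19 → T
Q(16)−N(13): 3 → D
G(6)−N(13): -7≡19 → T
G(6)−J(9): -3≡23 → X
J(9)−U(20): -11≡15 → P
Q(16)−X(23): -7≡19 → T
W(22)−N(13): 9 → J
G(6)−N(13): -7≡19 → T

TDTXPTJT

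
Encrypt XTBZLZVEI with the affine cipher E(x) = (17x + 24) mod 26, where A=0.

X(23): 17·23+24=415≡25 → Z
T(19): 17·19+24=347≡9 → J
B(1): 17·1+24=41≡15 → P
Z(25): 17·25+24=449≡7 → H
L(11): 17·11+24=211≡3 → D
Z(25): 17·25+24=449≡7 → H
V(21): 17·21+24=381≡17 → R
E(4): 17·4+24=92≡14 → O
I(8): 17·8+24=160≡4 → E

ZJPHDHROE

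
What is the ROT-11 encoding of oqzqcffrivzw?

o(14): 14+11=25 → z
q(16): 16+11=27≡1 → b
z(25): 25+11=36≡10 → k
q(16): 16+11=27≡1 → b
c(2): 2+11=13 → n
f(5): 5+11=16 → q
f(5): 5+11=16 → q
r(17): 17+11=28≡2 → c
i(8): 8+11=19 → t
v(21): 21+11=32≡6 → g
z(25): 25+11=36≡10 → k
w(22): 22+11=33≡7 → h

zbkbnqqctgkh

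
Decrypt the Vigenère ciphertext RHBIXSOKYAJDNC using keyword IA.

JHTIPSGKQABDFC

Repeat the key across the ciphertext: IAIAIAIAIAIAIA
R(17)−I(8): 9 → J
H(7)−A(0): 7 → H
B(1)−I(8): -7≡19 → T
I(8)−A(0): 8 → I
X(23)−I(8): 15 → P
S(18)−A(0): 18 → S
O(14)−I(8): 6 → G
K(10)−A(0): 10 → K
Y(24)−I(8): 16 → Q
A(0)−A(0): 0 → A
J(9)−I(8): 1 → B
D(3)−A(0): 3 → D
N(13)−I(8): 5 → F
C(2)−A(0): 2 → C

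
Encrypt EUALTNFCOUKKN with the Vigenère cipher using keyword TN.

Repeat the key across the message: TNTNTNTNTNTNT
E(4)+T(19): 23 → X
U(20)+N(13): 33≡7 → H
A(0)+T(19): 19 → T
L(11)+N(13): 24 → Y
T(19)+T(19): 38≡12 → M
N(13)+N(13): 26≡0 → A
F(5)+T(19): 24 → Y
C(2)+N(13): 15 → P
O(14)+T(19): 33≡7 → H
U(20)+N(13): 33≡7 → H
K(10)+T(19): 29≡3 → D
K(10)+N(13): 23 → X
N(13)+T(19): 32≡6 → G

XHTYMAYPHHDXG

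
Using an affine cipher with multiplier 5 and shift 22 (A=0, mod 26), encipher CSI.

GIK

C(2): 5·2+22=32≡6 → G
S(18): 5·18+22=112≡8 → I
I(8): 5·8+22=62≡10 → K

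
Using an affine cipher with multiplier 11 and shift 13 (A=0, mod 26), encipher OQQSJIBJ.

LHHDIXYI

O(14): 11·14+13=167≡11 → L
Q(16): 11·16+13=189≡7 → H
Q(16): 11·16+13=189≡7 → H
S(18): 11·18+13=211≡3 → D
J(9): 11·9+13=112≡8 → I
I(8): 11·8+13=101≡23 → X
B(1): 11·1+13=24 → Y
J(9): 11·9+13=112≡8 → I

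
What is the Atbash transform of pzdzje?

kawaqv

p(15) → k(10)
z(25) → a(0)
d(3) → w(22)
z(25) → a(0)
j(9) → q(16)
e(4) → v(21)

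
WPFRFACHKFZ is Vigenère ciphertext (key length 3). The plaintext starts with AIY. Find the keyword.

WHH

Subtract each crib letter from the matching ciphertext letter (mod 26):
W(22)−A(0)=22 → W
P(15)−I(8)=7 → H
F(5)−Y(24)=-19≡7 → H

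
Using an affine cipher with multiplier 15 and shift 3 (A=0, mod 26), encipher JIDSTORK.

J(9): 15·9+3=138≡8 → I
I(8): 15·8+3=123≡19 → T
D(3): 15·3+3=48≡22 → W
S(18): 15·18+3=273≡13 → N
T(19): 15·19+3=288≡2 → C
O(14): 15·14+3=213≡5 → F
R(17): 15·17+3=258≡24 → Y
K(10): 15·10+3=153≡23 → X

ITWNCFYX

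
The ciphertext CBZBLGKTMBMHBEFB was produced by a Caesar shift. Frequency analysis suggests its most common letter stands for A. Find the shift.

1

The most frequent ciphertext letter is B (appears 5 times).
B is position 1; A is position 0.
Shift = 1.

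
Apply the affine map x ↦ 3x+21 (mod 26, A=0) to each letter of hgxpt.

qnmoa

h(7): 3·7+21=42≡16 → q
g(6): 3·6+21=39≡13 → n
x(23): 3·23+21=90≡12 → m
p(15): 3·15+21=66≡14 → o
t(19): 3·19+21=78≡0 → a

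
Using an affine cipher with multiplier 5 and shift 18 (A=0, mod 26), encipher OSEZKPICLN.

O(14): 5·14+18=88≡10 → K
S(18): 5·18+18=108≡4 → E
E(4): 5·4+18=38≡12 → M
Z(25): 5·25+18=143≡13 → N
K(10): 5·10+18=68≡16 → Q
P(15): 5·15+18=93≡15 → P
I(8): 5·8+18=58≡6 → G
C(2): 5·2+18=28≡2 → C
L(11): 5·11+18=73≡21 → V
N(13): 5·13+18=83≡5 → F

KEMNQPGCVF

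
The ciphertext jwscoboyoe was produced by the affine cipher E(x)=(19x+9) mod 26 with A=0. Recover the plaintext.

anvbdqdjdx

The inverse of 19 mod 26 is 11, since 19·11=209≡1. Apply D(y)=11·(y−9) mod 26:
j(9): 11·(9−9)=0 → a
w(22): 11·(22−9)=143≡13 → n
s(18): 11·(18−9)=99≡21 → v
c(2): 11·(2−9)=-77≡1 → b
o(14): 11·(14−9)=55≡3 → d
b(1): 11·(1−9)=-88≡16 → q
o(14): 11·(14−9)=55≡3 → d
y(24): 11·(24−9)=165≡9 → j
o(14): 11·(14−9)=55≡3 → d
e(4): 11·(4−9)=-55≡23 → x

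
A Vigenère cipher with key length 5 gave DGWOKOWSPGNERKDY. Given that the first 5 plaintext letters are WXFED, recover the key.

HJRKH

Subtract each crib letter from the matching ciphertext letter (mod 26):
D(3)−W(22)=-19≡7 → H
G(6)−X(23)=-17≡9 → J
W(22)−F(5)=17 → R
O(14)−E(4)=10 → K
K(10)−D(3)=7 → H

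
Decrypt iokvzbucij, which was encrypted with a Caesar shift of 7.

bhdosunvbc

i(8): 8−7=1 → b
o(14): 14−7=7 → h
k(10): 10−7=3 → d
v(21): 21−7=14 → o
z(25): 25−7=18 → s
b(1): 1−7=-6≡20 → u
u(20): 20−7=13 → n
c(2): 2−7=-5≡21 → v
i(8): 8−7=1 → b
j(9): 9−7=2 → c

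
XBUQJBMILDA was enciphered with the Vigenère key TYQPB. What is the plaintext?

Repeat the key across the ciphertext: TYQPBTYQPBT
X(23)−T(19): 4 → E
B(1)−Y(24): -23≡3 → D
U(20)−Q(16): 4 → E
Q(16)−P(15): 1 → B
J(9)−B(1): 8 → I
B(1)−T(19): -18≡8 → I
M(12)−Y(24): -12≡14 → O
I(8)−Q(16): -8≡18 → S
L(11)−P(15): -4≡22 → W
D(3)−B(1): 2 → C
A(0)−T(19): -19≡7 → H

EDEBIIOSWCH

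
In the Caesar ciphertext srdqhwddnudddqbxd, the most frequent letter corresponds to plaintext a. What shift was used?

3

The most frequent ciphertext letter is d (appears 7 times).
d is position 3; a is position 0.
Shift = 3.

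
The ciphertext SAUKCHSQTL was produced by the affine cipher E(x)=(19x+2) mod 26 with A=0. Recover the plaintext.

UEQKADUYFV

The inverse of 19 mod 26 is 11, since 19·11=209≡1. Apply D(y)=11·(y−2) mod 26:
S(18): 11·(18−2)=176≡20 → U
A(0): 11·(0−2)=-22≡4 → E
U(20): 11·(20−2)=198≡16 → Q
K(10): 11·(10−2)=88≡10 → K
C(2): 11·(2−2)=0 → A
H(7): 11·(7−2)=55≡3 → D
S(18): 11·(18−2)=176≡20 → U
Q(16): 11·(16−2)=154≡24 → Y
T(19): 11·(19−2)=187≡5 → F
L(11): 11·(11−2)=99≡21 → V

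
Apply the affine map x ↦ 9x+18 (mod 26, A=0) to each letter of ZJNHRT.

JVFDPH

Z(25): 9·25+18=243≡9 → J
J(9): 9·9+18=99≡21 → V
N(13): 9·13+18=135≡5 → F
H(7): 9·7+18=81≡3 → D
R(17): 9·17+18=171≡15 → P
T(19): 9·19+18=189≡7 → H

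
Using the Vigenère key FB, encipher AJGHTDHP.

FKLIYEMQ

Repeat the key across the message: FBFBFBFB
A(0)+F(5): 5 → F
J(9)+B(1): 10 → K
G(6)+F(5): 11 → L
H(7)+B(1): 8 → I
T(19)+F(5): 24 → Y
D(3)+B(1): 4 → E
H(7)+F(5): 12 → M
P(15)+B(1): 16 → Q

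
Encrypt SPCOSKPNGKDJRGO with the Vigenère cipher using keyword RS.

JHTGJCGFXCUBIYF

Repeat the key across the message: RSRSRSRSRSRSRSR
S(18)+R(17): 35≡9 → J
P(15)+S(18): 33≡7 → H
C(2)+R(17): 19 → T
O(14)+S(18): 32≡6 → G
S(18)+R(17): 35≡9 → J
K(10)+S(18): 28≡2 → C
P(15)+R(17): 32≡6 → G
N(13)+S(18): 31≡5 → F
G(6)+R(17): 23 → X
K(10)+S(18): 28≡2 → C
D(3)+R(17): 20 → U
J(9)+S(18): 27≡1 → B
R(17)+R(17): 34≡8 → I
G(6)+S(18): 24 → Y
O(14)+R(17): 31≡5 → F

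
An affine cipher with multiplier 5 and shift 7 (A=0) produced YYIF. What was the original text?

TTVK

The inverse of 5 mod 26 is 21, since 5·21=105≡1. Apply D(y)=21·(y−7) mod 26:
Y(24): 21·(24−7)=357≡19 → T
Y(24): 21·(24−7)=357≡19 → T
I(8): 21·(8−7)=21 → V
F(5): 21·(5−7)=-42≡10 → K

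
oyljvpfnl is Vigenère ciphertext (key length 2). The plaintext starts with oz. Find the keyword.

Subtract each crib letter from the matching ciphertext letter (mod 26):
o(14)−o(14)=0 → a
y(24)−z(25)=-1≡25 → z

az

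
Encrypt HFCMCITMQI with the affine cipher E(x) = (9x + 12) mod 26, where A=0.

H(7): 9·7+12=75≡23 → X
F(5): 9·5+12=57≡5 → F
C(2): 9·2+12=30≡4 → E
M(12): 9·12+12=120≡16 → Q
C(2): 9·2+12=30≡4 → E
I(8): 9·8+12=84≡6 → G
T(19): 9·19+12=183≡1 → B
M(12): 9·12+12=120≡16 → Q
Q(16): 9·16+12=156≡0 → A
I(8): 9·8+12=84≡6 → G

XFEQEGBQAG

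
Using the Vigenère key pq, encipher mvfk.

Repeat the key across the message: pqpq
m(12)+p(15): 27≡1 → b
v(21)+q(16): 37≡11 → l
f(5)+p(15): 20 → u
k(10)+q(16): 26≡0 → a

blua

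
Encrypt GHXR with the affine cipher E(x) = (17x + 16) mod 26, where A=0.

OFRT

G(6): 17·6+16=118≡14 → O
H(7): 17·7+16=135≡5 → F
X(23): 17·23+16=407≡17 → R
R(17): 17·17+16=305≡19 → T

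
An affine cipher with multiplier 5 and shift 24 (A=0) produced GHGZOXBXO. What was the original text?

MHMVYFLFY

The inverse of 5 mod 26 is 21, since 5·21=105≡1. Apply D(y)=21·(y−24) mod 26:
G(6): 21·(6−24)=-378≡12 → M
H(7): 21·(7−24)=-357≡7 → H
G(6): 21·(6−24)=-378≡12 → M
Z(25): 21·(25−24)=21 → V
O(14): 21·(14−24)=-210≡24 → Y
X(23): 21·(23−24)=-21≡5 → F
B(1): 21·(1−24)=-483≡11 → L
X(23): 21·(23−24)=-21≡5 → F
O(14): 21·(14−24)=-210≡24 → Y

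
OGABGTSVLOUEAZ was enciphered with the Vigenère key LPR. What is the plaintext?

DRJQRCHGUDFNPK

Repeat the key across the ciphertext: LPRLPRLPRLPRLP
O(14)−L(11): 3 → D
G(6)−P(15): -9≡17 → R
A(0)−R(17): -17≡9 → J
B(1)−L(11): -10≡16 → Q
G(6)−P(15): -9≡17 → R
T(19)−R(17): 2 → C
S(18)−L(11): 7 → H
V(21)−P(15): 6 → G
L(11)−R(17): -6≡20 → U
O(14)−L(11): 3 → D
U(20)−P(15): 5 → F
E(4)−R(17): -13≡13 → N
A(0)−L(11): -11≡15 → P
Z(25)−P(15): 10 → K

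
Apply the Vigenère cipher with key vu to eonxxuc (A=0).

Repeat the key across the message: vuvuvuv
e(4)+v(21): 25 → z
o(14)+u(20): 34≡8 → i
n(13)+v(21): 34≡8 → i
x(23)+u(20): 43≡17 → r
x(23)+v(21): 44≡18 → s
u(20)+u(20): 40≡14 → o
c(2)+v(21): 23 → x

ziirsox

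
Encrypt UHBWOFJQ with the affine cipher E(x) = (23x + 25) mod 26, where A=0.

U(20): 23·20+25=485≡17 → R
H(7): 23·7+25=186≡4 → E
B(1): 23·1+25=48≡22 → W
W(22): 23·22+25=531≡11 → L
O(14): 23·14+25=347≡9 → J
F(5): 23·5+25=140≡10 → K
J(9): 23·9+25=232≡24 → Y
Q(16): 23·16+25=393≡3 → D

REWLJKYD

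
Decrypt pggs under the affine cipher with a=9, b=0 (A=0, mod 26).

The inverse of 9 mod 26 is 3, since 9·3=27≡1. Apply D(y)=3·(y−0) mod 26:
p(15): 3·(15−0)=45≡19 → t
g(6): 3·(6−0)=18 → s
g(6): 3·(6−0)=18 → s
s(18): 3·(18−0)=54≡2 → c

tssc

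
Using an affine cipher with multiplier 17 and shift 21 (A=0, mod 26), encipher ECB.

LDM

E(4): 17·4+21=89≡11 → L
C(2): 17·2+21=55≡3 → D
B(1): 17·1+21=38≡12 → M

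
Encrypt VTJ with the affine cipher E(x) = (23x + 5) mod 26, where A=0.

UAE

V(21): 23·21+5=488≡20 → U
T(19): 23·19+5=442≡0 → A
J(9): 23·9+5=212≡4 → E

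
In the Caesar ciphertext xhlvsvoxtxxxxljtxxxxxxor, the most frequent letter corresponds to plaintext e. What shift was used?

19

The most frequent ciphertext letter is x (appears 12 times).
x is position 23; e is position 4.
Shift = 19.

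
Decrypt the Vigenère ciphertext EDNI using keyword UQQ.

Repeat the key across the ciphertext: UQQU
E(4)−U(20): -16≡10 → K
D(3)−Q(16): -13≡13 → N
N(13)−Q(16): -3≡23 → X
I(8)−U(20): -12≡14 → O

KNXO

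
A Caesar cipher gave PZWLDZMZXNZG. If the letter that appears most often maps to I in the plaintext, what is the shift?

17

The most frequent ciphertext letter is Z (appears 4 times).
Z is position 25; I is position 8.
Shift = 17.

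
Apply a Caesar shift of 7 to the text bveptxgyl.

b(1): 1+7=8 → i
v(21): 21+7=28≡2 → c
e(4): 4+7=11 → l
p(15): 15+7=22 → w
t(19): 19+7=26≡0 → a
x(23): 23+7=30≡4 → e
g(6): 6+7=13 → n
y(24): 24+7=31≡5 → f
l(11): 11+7=18 → s

iclwaenfs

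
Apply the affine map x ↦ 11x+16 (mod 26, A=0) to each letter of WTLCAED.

W(22): 11·22+16=258≡24 → Y
T(19): 11·19+16=225≡17 → R
L(11): 11·11+16=137≡7 → H
C(2): 11·2+16=38≡12 → M
A(0): 11·0+16=16 → Q
E(4): 11·4+16=60≡8 → I
D(3): 11·3+16=49≡23 → X

YRHMQIX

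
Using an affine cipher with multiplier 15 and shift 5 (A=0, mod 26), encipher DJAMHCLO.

YKFDGJOH

D(3): 15·3+5=50≡24 → Y
J(9): 15·9+5=140≡10 → K
A(0): 15·0+5=5 → F
M(12): 15·12+5=185≡3 → D
H(7): 15·7+5=110≡6 → G
C(2): 15·2+5=35≡9 → J
L(11): 15·11+5=170≡14 → O
O(14): 15·14+5=215≡7 → H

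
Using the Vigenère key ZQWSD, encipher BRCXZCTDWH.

Repeat the key across the message: ZQWSDZQWSD
B(1)+Z(25): 26≡0 → A
R(17)+Q(16): 33≡7 → H
C(2)+W(22): 24 → Y
X(23)+S(18): 41≡15 → P
Z(25)+D(3): 28≡2 → C
C(2)+Z(25): 27≡1 → B
T(19)+Q(16): 35≡9 → J
D(3)+W(22): 25 → Z
W(22)+S(18): 40≡14 → O
H(7)+D(3): 10 → K

AHYPCBJZOK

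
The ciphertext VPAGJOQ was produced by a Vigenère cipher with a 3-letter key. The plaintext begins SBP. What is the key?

Subtract each crib letter from the matching ciphertext letter (mod 26):
V(21)−S(18)=3 → D
P(15)−B(1)=14 → O
A(0)−P(15)=-15≡11 → L

DOL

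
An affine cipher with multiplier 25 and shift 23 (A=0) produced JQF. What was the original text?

OHS

The inverse of 25 mod 26 is 25, since 25·25=625≡1. Apply D(y)=25·(y−23) mod 26:
J(9): 25·(9−23)=-350≡14 → O
Q(16): 25·(16−23)=-175≡7 → H
F(5): 25·(5−23)=-450≡18 → S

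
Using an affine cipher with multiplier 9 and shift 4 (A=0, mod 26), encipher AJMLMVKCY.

A(0): 9·0+4=4 → E
J(9): 9·9+4=85≡7 → H
M(12): 9·12+4=112≡8 → I
L(11): 9·11+4=103≡25 → Z
M(12): 9·12+4=112≡8 → I
V(21): 9·21+4=193≡11 → L
K(10): 9·10+4=94≡16 → Q
C(2): 9·2+4=22 → W
Y(24): 9·24+4=220≡12 → M

EHIZILQWM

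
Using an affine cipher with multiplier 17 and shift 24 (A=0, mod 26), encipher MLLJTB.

M(12): 17·12+24=228≡20 → U
L(11): 17·11+24=211≡3 → D
L(11): 17·11+24=211≡3 → D
J(9): 17·9+24=177≡21 → V
T(19): 17·19+24=347≡9 → J
B(1): 17·1+24=41≡15 → P

UDDVJP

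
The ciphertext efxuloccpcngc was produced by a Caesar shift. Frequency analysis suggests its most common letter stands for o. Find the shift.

The most frequent ciphertext letter is c (appears 4 times).
c is position 2; o is position 14.
Shift = -12≡14.

14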